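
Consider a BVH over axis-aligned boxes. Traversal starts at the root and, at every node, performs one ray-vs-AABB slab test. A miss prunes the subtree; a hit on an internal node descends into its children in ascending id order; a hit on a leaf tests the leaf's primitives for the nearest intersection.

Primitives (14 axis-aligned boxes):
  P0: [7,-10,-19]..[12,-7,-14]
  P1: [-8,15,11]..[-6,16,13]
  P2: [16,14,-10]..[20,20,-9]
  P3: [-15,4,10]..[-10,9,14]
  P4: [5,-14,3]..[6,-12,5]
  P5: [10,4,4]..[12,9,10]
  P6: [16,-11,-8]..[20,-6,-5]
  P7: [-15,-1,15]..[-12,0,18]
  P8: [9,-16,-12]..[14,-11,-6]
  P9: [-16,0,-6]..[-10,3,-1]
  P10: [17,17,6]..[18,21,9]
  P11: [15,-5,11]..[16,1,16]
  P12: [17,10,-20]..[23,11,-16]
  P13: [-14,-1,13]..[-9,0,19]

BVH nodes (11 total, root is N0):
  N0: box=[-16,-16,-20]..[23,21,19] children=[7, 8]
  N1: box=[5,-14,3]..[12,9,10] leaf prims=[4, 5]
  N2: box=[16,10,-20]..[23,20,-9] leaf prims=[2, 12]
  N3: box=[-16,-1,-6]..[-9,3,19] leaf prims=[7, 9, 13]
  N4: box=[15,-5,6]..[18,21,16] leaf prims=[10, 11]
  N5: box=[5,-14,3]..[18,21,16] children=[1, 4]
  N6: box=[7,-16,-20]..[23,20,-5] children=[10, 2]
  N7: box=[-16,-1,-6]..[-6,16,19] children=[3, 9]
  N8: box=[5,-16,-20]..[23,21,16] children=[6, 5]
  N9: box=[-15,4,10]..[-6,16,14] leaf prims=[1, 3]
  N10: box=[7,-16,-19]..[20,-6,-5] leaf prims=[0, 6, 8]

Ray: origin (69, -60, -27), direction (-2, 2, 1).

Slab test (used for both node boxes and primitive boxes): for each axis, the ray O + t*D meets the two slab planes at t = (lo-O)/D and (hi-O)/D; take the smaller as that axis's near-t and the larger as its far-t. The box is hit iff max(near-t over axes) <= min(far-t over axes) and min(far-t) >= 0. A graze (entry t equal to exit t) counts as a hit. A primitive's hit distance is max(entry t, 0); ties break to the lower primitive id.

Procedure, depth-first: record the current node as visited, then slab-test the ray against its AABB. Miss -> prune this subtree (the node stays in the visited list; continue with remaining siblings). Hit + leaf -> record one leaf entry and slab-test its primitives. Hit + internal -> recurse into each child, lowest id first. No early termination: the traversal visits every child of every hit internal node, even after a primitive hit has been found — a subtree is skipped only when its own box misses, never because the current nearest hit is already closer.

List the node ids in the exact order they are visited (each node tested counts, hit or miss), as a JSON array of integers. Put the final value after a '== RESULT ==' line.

Walk:
N0 x:[23,85/2] y:[22,81/2] z:[7,46] -> hit [23,81/2], descend [7, 8]
  N7 x:[75/2,85/2] y:[59/2,38] z:[21,46] -> hit [75/2,38], descend [3, 9]
    N3 x:[39,85/2] y:[59/2,63/2] z:[21,46] -> miss, prune
    N9 x:[75/2,42] y:[32,38] z:[37,41] -> hit [75/2,38] leaf, test {P1@t=38, P3(miss)}
  N8 x:[23,32] y:[22,81/2] z:[7,43] -> hit [23,32], descend [5, 6]
    N5 x:[51/2,32] y:[23,81/2] z:[30,43] -> hit [30,32], descend [1, 4]
      N1 x:[57/2,32] y:[23,69/2] z:[30,37] -> hit [30,32] leaf, test {P4(miss), P5(miss)}
      N4 x:[51/2,27] y:[55/2,81/2] z:[33,43] -> miss, prune
    N6 x:[23,31] y:[22,40] z:[7,22] -> miss, prune

Summary -> nodes [0, 7, 3, 9, 8, 5, 1, 4, 6]; box-tests=9; leaf-entries=2; first=P1

== RESULT ==
[0, 7, 3, 9, 8, 5, 1, 4, 6]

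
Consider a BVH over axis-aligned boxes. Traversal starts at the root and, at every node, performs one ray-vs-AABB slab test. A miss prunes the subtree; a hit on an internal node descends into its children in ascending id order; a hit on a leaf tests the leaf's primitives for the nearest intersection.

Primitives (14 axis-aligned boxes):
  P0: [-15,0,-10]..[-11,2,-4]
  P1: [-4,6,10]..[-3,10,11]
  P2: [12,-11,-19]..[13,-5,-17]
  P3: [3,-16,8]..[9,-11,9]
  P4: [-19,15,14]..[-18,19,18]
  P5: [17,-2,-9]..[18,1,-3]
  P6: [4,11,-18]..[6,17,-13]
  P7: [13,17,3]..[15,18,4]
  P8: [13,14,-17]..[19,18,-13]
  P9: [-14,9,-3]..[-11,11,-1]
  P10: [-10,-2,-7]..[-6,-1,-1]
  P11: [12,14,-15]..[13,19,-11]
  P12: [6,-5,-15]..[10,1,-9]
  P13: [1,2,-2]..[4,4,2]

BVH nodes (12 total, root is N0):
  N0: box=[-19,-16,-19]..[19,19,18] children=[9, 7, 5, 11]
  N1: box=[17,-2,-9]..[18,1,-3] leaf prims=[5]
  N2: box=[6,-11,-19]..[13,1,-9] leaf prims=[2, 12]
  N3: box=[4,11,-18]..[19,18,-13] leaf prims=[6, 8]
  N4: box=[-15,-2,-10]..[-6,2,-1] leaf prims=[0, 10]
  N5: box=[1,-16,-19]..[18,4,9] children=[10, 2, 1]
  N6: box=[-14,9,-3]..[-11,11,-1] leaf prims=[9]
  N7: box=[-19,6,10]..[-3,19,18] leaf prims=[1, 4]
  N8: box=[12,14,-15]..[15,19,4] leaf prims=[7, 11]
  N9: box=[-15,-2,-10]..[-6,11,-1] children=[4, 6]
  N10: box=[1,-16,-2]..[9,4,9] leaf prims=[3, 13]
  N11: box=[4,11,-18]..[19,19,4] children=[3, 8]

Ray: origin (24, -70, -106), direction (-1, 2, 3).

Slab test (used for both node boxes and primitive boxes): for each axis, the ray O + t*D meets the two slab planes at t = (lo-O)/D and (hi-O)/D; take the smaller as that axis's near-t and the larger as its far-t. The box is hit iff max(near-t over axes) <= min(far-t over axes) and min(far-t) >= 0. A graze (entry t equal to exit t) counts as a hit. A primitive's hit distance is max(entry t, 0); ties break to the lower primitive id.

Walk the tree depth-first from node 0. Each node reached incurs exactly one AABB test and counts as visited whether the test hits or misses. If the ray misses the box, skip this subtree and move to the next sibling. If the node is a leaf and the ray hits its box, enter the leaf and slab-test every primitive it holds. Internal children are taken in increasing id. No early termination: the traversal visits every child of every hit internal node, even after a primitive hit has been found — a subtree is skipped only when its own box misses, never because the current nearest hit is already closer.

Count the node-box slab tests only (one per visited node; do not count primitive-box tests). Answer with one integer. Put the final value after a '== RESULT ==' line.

Traverse from the root:
N0 x:[5,43] y:[27,89/2] z:[29,124/3] -> hit [29,124/3], descend [5, 7, 9, 11]
  N5 x:[6,23] y:[27,37] z:[29,115/3] -> miss, prune
  N7 x:[27,43] y:[38,89/2] z:[116/3,124/3] -> hit [116/3,124/3] leaf, test {P1(miss), P4(miss)}
  N9 x:[30,39] y:[34,81/2] z:[32,35] -> hit [34,35], descend [4, 6]
    N4 x:[30,39] y:[34,36] z:[32,35] -> hit [34,35] leaf, test {P0(miss), P10@t=34}
    N6 x:[35,38] y:[79/2,81/2] z:[103/3,35] -> miss, prune
  N11 x:[5,20] y:[81/2,89/2] z:[88/3,110/3] -> miss, prune

Summary -> nodes [0, 5, 7, 9, 4, 6, 11]; box-tests=7; leaf-entries=2; first=P10

== RESULT ==
7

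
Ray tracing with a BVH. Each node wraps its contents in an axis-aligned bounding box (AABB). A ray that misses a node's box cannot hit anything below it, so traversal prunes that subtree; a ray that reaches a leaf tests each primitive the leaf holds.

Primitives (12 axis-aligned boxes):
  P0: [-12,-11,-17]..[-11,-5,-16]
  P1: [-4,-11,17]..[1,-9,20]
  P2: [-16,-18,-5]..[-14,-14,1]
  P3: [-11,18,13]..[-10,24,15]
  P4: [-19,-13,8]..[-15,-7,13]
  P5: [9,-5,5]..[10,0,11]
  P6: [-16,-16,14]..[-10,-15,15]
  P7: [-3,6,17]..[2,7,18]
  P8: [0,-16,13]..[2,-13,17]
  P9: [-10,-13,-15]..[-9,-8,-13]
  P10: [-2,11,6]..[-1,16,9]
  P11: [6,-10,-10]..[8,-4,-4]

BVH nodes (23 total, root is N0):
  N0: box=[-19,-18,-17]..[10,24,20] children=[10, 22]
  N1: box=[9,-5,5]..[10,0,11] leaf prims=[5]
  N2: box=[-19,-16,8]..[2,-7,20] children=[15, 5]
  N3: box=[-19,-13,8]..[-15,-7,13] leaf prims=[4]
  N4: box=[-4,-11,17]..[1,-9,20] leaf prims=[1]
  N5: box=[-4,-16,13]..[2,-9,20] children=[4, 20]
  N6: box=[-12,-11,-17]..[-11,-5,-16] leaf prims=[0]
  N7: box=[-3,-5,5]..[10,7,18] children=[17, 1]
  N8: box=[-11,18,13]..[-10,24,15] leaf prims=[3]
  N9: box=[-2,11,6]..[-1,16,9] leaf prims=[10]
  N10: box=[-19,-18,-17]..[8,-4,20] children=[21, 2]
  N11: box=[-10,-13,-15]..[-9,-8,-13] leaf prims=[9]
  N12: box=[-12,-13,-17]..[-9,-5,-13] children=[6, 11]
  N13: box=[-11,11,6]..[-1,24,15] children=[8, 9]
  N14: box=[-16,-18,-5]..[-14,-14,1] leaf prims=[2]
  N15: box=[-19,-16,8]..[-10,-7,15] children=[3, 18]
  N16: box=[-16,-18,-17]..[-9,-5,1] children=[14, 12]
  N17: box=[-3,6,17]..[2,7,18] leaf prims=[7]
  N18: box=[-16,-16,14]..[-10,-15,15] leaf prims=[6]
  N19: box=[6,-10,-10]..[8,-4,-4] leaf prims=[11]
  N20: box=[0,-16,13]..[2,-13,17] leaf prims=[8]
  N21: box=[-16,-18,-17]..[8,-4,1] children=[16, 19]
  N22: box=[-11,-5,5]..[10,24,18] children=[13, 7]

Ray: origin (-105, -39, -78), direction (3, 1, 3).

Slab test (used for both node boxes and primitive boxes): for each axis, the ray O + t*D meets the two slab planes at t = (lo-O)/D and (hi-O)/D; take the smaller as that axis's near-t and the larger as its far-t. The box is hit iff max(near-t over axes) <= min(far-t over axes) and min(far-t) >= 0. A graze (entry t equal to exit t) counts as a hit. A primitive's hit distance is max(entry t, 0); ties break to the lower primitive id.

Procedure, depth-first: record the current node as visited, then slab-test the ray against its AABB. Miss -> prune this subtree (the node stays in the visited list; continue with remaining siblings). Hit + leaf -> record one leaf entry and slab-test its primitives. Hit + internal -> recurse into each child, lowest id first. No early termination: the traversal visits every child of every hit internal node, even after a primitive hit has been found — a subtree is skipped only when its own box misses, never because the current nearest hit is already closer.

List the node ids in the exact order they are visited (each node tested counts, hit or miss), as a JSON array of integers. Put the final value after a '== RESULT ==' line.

Walk:
N0 x:[86/3,115/3] y:[21,63] z:[61/3,98/3] -> hit [86/3,98/3], descend [10, 22]
  N10 x:[86/3,113/3] y:[21,35] z:[61/3,98/3] -> hit [86/3,98/3], descend [2, 21]
    N2 x:[86/3,107/3] y:[23,32] z:[86/3,98/3] -> hit [86/3,32], descend [5, 15]
      N5 x:[101/3,107/3] y:[23,30] z:[91/3,98/3] -> miss, prune
      N15 x:[86/3,95/3] y:[23,32] z:[86/3,31] -> hit [86/3,31], descend [3, 18]
        N3 x:[86/3,30] y:[26,32] z:[86/3,91/3] -> hit [86/3,30] leaf, test {P4@t=86/3}
        N18 x:[89/3,95/3] y:[23,24] z:[92/3,31] -> miss, prune
    N21 x:[89/3,113/3] y:[21,35] z:[61/3,79/3] -> miss, prune
  N22 x:[94/3,115/3] y:[34,63] z:[83/3,32] -> miss, prune

Visited [0, 10, 2, 5, 15, 3, 18, 21, 22]. Tests: 9 box, 1 leaf. Nearest: P4.

== RESULT ==
[0, 10, 2, 5, 15, 3, 18, 21, 22]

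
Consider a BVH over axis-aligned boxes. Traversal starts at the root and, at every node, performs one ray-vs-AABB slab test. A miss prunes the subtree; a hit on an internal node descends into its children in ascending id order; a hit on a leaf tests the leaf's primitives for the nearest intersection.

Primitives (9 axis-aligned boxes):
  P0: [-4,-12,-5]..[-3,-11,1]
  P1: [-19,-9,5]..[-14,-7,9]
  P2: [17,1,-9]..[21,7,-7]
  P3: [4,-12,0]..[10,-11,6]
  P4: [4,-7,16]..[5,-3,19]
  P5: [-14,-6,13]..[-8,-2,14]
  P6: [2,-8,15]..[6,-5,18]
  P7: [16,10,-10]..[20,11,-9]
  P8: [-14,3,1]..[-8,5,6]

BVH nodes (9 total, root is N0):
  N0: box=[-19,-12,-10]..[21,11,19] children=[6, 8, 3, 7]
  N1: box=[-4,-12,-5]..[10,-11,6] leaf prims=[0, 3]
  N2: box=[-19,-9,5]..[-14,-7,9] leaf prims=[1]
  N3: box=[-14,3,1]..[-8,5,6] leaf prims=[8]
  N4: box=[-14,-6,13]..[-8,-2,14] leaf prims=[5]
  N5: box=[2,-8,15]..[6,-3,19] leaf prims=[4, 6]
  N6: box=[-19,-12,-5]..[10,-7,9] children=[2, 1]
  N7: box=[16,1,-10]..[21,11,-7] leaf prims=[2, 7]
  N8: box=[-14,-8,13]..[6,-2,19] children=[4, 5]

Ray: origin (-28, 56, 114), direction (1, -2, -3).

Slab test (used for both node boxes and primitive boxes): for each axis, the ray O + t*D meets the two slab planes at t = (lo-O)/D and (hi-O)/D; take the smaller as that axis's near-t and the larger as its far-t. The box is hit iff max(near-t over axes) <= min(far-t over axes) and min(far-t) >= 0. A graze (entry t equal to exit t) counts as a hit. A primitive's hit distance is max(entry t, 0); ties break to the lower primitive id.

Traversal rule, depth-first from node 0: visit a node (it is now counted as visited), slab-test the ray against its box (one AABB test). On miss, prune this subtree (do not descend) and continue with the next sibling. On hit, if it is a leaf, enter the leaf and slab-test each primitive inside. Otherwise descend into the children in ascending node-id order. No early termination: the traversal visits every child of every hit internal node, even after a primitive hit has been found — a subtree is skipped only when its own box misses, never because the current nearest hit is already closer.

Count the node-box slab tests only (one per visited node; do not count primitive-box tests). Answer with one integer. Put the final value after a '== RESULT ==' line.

Walk:
N0 x:[9,49] y:[45/2,34] z:[95/3,124/3] -> hit [95/3,34], descend [3, 6, 7, 8]
  N3 x:[14,20] y:[51/2,53/2] z:[36,113/3] -> miss, prune
  N6 x:[9,38] y:[63/2,34] z:[35,119/3] -> miss, prune
  N7 x:[44,49] y:[45/2,55/2] z:[121/3,124/3] -> miss, prune
  N8 x:[14,34] y:[29,32] z:[95/3,101/3] -> hit [95/3,32], descend [4, 5]
    N4 x:[14,20] y:[29,31] z:[100/3,101/3] -> miss, prune
    N5 x:[30,34] y:[59/2,32] z:[95/3,33] -> hit [95/3,32] leaf, test {P4(miss), P6@t=32}

Summary -> nodes [0, 3, 6, 7, 8, 4, 5]; box-tests=7; leaf-entries=1; first=P6

== RESULT ==
7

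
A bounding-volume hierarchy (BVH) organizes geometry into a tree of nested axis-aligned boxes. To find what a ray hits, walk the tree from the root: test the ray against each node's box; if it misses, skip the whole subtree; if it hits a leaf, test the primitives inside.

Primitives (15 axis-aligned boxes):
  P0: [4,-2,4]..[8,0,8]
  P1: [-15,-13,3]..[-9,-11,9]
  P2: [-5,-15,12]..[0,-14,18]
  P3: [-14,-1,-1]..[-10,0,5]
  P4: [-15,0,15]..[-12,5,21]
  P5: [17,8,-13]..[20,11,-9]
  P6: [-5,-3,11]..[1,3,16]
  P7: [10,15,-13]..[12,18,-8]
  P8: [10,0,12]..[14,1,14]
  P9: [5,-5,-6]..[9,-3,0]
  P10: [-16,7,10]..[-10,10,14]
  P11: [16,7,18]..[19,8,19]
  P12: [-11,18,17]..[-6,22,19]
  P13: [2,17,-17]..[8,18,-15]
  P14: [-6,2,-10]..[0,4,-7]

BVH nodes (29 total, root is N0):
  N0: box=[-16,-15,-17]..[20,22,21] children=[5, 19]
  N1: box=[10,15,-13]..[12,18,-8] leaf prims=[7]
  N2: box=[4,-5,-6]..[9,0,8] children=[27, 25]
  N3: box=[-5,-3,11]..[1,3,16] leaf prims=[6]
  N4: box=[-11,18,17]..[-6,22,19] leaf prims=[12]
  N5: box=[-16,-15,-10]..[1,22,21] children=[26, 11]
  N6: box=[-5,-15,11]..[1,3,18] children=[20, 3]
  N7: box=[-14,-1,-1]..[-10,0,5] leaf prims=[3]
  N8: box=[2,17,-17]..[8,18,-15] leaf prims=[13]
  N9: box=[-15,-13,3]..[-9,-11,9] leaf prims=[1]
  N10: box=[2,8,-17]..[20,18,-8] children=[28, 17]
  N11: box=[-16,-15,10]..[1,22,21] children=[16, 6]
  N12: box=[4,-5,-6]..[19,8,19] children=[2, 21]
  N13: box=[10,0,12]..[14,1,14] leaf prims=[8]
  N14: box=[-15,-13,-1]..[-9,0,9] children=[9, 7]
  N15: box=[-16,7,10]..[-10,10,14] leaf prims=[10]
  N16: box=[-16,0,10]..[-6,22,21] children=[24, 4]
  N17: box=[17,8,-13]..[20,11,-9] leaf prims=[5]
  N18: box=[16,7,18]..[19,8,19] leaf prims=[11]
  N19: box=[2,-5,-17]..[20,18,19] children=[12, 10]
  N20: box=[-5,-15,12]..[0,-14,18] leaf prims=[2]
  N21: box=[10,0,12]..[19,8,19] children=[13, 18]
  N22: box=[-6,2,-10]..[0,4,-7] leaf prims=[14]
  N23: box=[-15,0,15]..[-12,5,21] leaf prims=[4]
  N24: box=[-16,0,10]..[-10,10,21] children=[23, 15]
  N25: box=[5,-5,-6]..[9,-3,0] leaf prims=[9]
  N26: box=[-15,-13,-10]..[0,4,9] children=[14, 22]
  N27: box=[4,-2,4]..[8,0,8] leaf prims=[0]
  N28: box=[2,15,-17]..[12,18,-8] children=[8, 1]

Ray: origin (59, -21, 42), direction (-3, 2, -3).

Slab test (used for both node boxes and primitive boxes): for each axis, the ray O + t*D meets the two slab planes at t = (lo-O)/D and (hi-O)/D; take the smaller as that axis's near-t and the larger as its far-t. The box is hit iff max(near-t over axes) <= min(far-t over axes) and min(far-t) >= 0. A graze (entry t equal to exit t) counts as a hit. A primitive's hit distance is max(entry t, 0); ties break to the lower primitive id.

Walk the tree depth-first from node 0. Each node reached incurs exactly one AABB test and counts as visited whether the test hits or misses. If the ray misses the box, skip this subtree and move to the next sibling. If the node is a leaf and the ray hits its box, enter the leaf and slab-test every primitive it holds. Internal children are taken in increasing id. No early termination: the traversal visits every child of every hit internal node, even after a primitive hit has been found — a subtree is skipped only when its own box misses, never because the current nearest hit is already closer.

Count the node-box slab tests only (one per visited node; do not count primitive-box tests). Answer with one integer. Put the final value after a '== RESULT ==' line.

Walk:
N0 x:[13,25] y:[3,43/2] z:[7,59/3] -> hit [13,59/3], descend [5, 19]
  N5 x:[58/3,25] y:[3,43/2] z:[7,52/3] -> miss, prune
  N19 x:[13,19] y:[8,39/2] z:[23/3,59/3] -> hit [13,19], descend [10, 12]
    N10 x:[13,19] y:[29/2,39/2] z:[50/3,59/3] -> hit [50/3,19], descend [17, 28]
      N17 x:[13,14] y:[29/2,16] z:[17,55/3] -> miss, prune
      N28 x:[47/3,19] y:[18,39/2] z:[50/3,59/3] -> hit [18,19], descend [1, 8]
        N1 x:[47/3,49/3] y:[18,39/2] z:[50/3,55/3] -> miss, prune
        N8 x:[17,19] y:[19,39/2] z:[19,59/3] -> hit [19,19] leaf, test {P13@t=19}
    N12 x:[40/3,55/3] y:[8,29/2] z:[23/3,16] -> hit [40/3,29/2], descend [2, 21]
      N2 x:[50/3,55/3] y:[8,21/2] z:[34/3,16] -> miss, prune
      N21 x:[40/3,49/3] y:[21/2,29/2] z:[23/3,10] -> miss, prune

Visited [0, 5, 19, 10, 17, 28, 1, 8, 12, 2, 21]. Tests: 11 box, 1 leaf. Nearest: P13.

== RESULT ==
11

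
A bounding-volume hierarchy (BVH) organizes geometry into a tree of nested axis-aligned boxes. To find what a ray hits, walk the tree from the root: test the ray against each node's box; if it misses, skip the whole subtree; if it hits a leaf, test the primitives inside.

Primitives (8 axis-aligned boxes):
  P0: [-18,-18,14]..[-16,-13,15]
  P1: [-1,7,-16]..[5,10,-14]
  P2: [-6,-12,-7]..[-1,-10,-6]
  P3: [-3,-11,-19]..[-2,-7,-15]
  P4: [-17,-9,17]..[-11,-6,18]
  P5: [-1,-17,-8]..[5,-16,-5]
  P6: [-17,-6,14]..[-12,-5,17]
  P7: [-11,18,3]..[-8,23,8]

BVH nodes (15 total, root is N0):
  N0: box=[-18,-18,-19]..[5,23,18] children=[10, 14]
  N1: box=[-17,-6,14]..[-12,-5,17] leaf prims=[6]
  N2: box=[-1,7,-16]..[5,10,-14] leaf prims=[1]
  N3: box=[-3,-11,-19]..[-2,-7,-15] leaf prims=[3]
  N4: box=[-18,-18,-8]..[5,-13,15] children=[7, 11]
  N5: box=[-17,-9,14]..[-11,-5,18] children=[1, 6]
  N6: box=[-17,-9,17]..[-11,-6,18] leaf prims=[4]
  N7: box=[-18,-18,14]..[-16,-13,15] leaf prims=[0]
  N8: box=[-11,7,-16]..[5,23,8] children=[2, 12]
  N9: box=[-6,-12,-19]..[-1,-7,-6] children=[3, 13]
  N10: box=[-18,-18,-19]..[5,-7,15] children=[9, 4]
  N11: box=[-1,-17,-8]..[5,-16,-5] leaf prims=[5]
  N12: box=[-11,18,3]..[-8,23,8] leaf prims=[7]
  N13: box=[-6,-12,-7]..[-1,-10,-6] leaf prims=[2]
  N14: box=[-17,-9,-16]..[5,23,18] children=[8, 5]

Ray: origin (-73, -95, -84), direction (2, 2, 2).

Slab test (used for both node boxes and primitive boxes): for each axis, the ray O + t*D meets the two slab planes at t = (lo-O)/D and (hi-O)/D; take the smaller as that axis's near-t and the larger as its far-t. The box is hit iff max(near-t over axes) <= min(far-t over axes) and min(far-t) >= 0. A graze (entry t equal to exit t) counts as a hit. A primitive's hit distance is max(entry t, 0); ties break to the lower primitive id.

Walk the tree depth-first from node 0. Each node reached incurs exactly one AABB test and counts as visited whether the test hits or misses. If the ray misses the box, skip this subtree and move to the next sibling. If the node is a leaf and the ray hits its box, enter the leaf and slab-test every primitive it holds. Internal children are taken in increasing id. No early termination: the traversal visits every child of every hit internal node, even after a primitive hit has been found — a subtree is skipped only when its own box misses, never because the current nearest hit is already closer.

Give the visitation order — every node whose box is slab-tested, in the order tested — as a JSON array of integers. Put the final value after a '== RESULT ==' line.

Walk:
N0 x:[55/2,39] y:[77/2,59] z:[65/2,51] -> hit [77/2,39], descend [10, 14]
  N10 x:[55/2,39] y:[77/2,44] z:[65/2,99/2] -> hit [77/2,39], descend [4, 9]
    N4 x:[55/2,39] y:[77/2,41] z:[38,99/2] -> hit [77/2,39], descend [7, 11]
      N7 x:[55/2,57/2] y:[77/2,41] z:[49,99/2] -> miss, prune
      N11 x:[36,39] y:[39,79/2] z:[38,79/2] -> hit [39,39] leaf, test {P5@t=39}
    N9 x:[67/2,36] y:[83/2,44] z:[65/2,39] -> miss, prune
  N14 x:[28,39] y:[43,59] z:[34,51] -> miss, prune

order=[0, 10, 4, 7, 11, 9, 14]  |boxes|=7  |leaves|=1  hit=P5

== RESULT ==
[0, 10, 4, 7, 11, 9, 14]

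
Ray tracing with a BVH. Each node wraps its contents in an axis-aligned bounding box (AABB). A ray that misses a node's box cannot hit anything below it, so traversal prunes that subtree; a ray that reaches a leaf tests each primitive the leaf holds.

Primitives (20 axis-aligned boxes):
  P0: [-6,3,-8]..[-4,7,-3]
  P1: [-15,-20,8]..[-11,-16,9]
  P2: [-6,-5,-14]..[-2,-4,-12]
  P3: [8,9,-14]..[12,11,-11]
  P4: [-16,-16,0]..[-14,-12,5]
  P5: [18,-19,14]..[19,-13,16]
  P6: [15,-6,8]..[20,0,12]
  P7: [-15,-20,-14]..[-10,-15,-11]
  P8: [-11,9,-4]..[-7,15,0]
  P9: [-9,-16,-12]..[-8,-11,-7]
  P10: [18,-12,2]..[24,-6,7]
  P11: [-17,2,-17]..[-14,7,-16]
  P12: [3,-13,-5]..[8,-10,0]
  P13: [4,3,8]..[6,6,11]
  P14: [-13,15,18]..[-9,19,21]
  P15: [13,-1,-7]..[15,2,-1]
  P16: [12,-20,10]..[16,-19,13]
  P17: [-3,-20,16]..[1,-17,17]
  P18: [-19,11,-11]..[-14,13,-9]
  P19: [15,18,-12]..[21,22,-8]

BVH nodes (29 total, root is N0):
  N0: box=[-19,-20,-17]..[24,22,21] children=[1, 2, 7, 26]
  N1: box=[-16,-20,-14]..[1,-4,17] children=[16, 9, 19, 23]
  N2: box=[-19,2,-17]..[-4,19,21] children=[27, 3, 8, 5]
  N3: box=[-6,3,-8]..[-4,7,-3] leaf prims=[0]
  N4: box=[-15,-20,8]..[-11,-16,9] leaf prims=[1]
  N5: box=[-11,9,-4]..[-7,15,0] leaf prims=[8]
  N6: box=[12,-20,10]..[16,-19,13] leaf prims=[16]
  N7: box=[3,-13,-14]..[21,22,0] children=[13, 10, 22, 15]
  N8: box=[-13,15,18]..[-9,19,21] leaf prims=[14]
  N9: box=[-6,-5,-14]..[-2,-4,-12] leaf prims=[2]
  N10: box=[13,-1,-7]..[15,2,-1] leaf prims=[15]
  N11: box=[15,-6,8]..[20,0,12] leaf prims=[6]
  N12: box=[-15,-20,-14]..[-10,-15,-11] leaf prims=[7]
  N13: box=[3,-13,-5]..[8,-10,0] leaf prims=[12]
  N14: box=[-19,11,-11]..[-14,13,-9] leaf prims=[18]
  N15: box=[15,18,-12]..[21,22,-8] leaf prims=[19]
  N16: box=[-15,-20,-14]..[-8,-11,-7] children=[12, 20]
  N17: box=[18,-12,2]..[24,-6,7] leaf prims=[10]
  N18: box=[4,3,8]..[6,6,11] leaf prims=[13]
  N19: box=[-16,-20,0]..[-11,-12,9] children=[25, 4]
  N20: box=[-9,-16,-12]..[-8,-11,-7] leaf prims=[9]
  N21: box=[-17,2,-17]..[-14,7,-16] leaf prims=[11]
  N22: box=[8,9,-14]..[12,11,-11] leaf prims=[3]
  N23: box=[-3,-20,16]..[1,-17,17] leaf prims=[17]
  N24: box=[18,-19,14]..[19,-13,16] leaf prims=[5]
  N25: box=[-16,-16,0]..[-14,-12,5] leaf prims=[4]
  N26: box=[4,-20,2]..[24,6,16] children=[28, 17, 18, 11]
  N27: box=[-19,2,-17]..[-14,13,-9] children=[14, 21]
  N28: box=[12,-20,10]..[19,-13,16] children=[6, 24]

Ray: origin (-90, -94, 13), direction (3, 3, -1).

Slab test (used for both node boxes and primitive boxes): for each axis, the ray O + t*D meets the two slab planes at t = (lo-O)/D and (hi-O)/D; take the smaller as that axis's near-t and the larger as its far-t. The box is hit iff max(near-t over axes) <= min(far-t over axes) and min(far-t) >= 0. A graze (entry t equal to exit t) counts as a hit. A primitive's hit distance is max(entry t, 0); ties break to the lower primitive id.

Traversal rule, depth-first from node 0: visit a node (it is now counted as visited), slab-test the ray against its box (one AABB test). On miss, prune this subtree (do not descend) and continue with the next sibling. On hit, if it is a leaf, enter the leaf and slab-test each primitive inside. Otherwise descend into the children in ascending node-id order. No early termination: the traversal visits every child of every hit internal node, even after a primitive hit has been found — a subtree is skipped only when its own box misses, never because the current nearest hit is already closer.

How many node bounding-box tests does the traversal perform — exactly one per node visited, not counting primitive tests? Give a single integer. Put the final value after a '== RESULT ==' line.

Traverse from the root:
N0 x:[71/3,38] y:[74/3,116/3] z:[-8,30] -> hit [74/3,30], descend [1, 2, 7, 26]
  N1 x:[74/3,91/3] y:[74/3,30] z:[-4,27] -> hit [74/3,27], descend [9, 16, 19, 23]
    N9 x:[28,88/3] y:[89/3,30] z:[25,27] -> miss, prune
    N16 x:[25,82/3] y:[74/3,83/3] z:[20,27] -> hit [25,27], descend [12, 20]
      N12 x:[25,80/3] y:[74/3,79/3] z:[24,27] -> hit [25,79/3] leaf, test {P7@t=25}
      N20 x:[27,82/3] y:[26,83/3] z:[20,25] -> miss, prune
    N19 x:[74/3,79/3] y:[74/3,82/3] z:[4,13] -> miss, prune
    N23 x:[29,91/3] y:[74/3,77/3] z:[-4,-3] -> miss, prune
  N2 x:[71/3,86/3] y:[32,113/3] z:[-8,30] -> miss, prune
  N7 x:[31,37] y:[27,116/3] z:[13,27] -> miss, prune
  N26 x:[94/3,38] y:[74/3,100/3] z:[-3,11] -> miss, prune

order=[0, 1, 9, 16, 12, 20, 19, 23, 2, 7, 26]  |boxes|=11  |leaves|=1  hit=P7

== RESULT ==
11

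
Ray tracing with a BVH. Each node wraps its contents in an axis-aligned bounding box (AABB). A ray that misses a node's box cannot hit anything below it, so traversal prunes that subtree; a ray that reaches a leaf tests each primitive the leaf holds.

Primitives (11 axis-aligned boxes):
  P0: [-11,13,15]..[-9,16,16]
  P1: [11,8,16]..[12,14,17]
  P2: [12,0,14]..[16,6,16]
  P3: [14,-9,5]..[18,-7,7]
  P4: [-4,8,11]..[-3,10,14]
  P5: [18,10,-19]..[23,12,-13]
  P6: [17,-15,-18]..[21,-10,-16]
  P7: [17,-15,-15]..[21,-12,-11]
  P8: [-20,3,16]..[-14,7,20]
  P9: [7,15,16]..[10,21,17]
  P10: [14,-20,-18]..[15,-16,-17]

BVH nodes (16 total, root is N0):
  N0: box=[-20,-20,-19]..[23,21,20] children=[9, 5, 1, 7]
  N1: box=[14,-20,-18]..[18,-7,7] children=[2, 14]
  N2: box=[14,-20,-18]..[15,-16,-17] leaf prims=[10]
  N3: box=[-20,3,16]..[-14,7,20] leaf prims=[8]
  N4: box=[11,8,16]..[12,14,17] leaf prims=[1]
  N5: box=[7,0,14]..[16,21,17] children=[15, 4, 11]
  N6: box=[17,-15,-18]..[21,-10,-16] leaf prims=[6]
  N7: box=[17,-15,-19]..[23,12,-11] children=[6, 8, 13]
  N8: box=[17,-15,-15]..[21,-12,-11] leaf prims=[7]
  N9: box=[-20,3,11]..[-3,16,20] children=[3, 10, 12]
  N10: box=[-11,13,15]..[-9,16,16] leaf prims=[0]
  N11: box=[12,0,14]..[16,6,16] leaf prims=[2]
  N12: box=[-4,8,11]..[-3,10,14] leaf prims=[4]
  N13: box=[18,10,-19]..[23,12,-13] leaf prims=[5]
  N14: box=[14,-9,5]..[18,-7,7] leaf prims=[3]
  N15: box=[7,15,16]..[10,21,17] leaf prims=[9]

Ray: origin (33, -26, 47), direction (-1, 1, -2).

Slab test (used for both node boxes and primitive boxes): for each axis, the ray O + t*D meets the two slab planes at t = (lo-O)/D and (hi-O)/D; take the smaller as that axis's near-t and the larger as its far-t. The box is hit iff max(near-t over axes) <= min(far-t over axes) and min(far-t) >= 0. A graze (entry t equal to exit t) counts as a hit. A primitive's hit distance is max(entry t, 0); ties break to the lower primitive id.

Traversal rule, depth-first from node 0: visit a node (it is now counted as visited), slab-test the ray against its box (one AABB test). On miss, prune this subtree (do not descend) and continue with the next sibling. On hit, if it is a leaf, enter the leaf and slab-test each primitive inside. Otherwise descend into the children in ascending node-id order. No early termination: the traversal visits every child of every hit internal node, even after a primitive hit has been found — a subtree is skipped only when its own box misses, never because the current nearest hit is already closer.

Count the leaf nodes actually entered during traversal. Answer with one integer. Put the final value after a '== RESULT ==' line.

Walk:
N0 x:[10,53] y:[6,47] z:[27/2,33] -> hit [27/2,33], descend [1, 5, 7, 9]
  N1 x:[15,19] y:[6,19] z:[20,65/2] -> miss, prune
  N5 x:[17,26] y:[26,47] z:[15,33/2] -> miss, prune
  N7 x:[10,16] y:[11,38] z:[29,33] -> miss, prune
  N9 x:[36,53] y:[29,42] z:[27/2,18] -> miss, prune

Summary -> nodes [0, 1, 5, 7, 9]; box-tests=5; leaf-entries=0; first=miss

== RESULT ==
0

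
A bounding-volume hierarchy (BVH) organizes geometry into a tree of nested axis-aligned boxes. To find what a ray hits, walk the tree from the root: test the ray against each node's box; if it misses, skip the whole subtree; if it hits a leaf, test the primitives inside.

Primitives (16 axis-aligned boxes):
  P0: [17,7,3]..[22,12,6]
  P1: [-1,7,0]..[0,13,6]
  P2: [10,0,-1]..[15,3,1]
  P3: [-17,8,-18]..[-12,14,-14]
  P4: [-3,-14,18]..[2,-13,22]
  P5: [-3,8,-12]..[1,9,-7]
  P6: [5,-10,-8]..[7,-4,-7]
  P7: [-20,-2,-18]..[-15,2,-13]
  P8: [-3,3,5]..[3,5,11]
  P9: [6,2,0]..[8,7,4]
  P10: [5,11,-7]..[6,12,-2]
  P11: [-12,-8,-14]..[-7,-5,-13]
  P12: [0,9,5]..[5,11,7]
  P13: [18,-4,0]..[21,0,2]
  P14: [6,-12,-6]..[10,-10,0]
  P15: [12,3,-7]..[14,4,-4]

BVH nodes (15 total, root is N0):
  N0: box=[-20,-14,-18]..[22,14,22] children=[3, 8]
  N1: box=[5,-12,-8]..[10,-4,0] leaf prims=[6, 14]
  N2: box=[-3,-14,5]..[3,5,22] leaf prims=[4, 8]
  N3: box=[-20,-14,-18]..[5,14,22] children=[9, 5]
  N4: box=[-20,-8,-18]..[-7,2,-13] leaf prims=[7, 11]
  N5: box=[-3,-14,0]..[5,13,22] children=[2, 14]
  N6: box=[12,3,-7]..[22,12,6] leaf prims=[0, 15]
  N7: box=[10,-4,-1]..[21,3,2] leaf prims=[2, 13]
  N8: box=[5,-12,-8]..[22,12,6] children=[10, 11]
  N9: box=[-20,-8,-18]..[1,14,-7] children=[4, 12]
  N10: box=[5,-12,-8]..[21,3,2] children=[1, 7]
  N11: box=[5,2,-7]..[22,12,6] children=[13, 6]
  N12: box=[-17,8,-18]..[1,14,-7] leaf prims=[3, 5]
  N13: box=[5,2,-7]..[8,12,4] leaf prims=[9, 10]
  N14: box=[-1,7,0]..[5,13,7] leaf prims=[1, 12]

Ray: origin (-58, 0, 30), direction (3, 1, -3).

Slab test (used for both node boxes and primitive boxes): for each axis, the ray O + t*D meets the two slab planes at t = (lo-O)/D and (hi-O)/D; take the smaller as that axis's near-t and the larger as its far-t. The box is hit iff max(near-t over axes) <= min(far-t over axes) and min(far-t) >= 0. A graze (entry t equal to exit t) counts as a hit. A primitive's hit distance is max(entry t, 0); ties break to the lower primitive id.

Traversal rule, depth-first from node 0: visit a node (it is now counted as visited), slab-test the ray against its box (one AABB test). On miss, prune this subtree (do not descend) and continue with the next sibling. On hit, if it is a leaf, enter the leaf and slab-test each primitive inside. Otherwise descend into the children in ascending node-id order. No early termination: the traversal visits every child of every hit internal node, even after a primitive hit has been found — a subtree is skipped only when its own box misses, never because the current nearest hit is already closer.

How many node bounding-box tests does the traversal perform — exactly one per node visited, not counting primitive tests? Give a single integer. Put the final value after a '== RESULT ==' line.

Walk:
N0 x:[38/3,80/3] y:[-14,14] z:[8/3,16] -> hit [38/3,14], descend [3, 8]
  N3 x:[38/3,21] y:[-14,14] z:[8/3,16] -> hit [38/3,14], descend [5, 9]
    N5 x:[55/3,21] y:[-14,13] z:[8/3,10] -> miss, prune
    N9 x:[38/3,59/3] y:[-8,14] z:[37/3,16] -> hit [38/3,14], descend [4, 12]
      N4 x:[38/3,17] y:[-8,2] z:[43/3,16] -> miss, prune
      N12 x:[41/3,59/3] y:[8,14] z:[37/3,16] -> hit [41/3,14] leaf, test {P3(miss), P5(miss)}
  N8 x:[21,80/3] y:[-12,12] z:[8,38/3] -> miss, prune

7 AABB tests over nodes [0, 3, 5, 9, 4, 12, 8]; 1 leaf entered; closest miss.

== RESULT ==
7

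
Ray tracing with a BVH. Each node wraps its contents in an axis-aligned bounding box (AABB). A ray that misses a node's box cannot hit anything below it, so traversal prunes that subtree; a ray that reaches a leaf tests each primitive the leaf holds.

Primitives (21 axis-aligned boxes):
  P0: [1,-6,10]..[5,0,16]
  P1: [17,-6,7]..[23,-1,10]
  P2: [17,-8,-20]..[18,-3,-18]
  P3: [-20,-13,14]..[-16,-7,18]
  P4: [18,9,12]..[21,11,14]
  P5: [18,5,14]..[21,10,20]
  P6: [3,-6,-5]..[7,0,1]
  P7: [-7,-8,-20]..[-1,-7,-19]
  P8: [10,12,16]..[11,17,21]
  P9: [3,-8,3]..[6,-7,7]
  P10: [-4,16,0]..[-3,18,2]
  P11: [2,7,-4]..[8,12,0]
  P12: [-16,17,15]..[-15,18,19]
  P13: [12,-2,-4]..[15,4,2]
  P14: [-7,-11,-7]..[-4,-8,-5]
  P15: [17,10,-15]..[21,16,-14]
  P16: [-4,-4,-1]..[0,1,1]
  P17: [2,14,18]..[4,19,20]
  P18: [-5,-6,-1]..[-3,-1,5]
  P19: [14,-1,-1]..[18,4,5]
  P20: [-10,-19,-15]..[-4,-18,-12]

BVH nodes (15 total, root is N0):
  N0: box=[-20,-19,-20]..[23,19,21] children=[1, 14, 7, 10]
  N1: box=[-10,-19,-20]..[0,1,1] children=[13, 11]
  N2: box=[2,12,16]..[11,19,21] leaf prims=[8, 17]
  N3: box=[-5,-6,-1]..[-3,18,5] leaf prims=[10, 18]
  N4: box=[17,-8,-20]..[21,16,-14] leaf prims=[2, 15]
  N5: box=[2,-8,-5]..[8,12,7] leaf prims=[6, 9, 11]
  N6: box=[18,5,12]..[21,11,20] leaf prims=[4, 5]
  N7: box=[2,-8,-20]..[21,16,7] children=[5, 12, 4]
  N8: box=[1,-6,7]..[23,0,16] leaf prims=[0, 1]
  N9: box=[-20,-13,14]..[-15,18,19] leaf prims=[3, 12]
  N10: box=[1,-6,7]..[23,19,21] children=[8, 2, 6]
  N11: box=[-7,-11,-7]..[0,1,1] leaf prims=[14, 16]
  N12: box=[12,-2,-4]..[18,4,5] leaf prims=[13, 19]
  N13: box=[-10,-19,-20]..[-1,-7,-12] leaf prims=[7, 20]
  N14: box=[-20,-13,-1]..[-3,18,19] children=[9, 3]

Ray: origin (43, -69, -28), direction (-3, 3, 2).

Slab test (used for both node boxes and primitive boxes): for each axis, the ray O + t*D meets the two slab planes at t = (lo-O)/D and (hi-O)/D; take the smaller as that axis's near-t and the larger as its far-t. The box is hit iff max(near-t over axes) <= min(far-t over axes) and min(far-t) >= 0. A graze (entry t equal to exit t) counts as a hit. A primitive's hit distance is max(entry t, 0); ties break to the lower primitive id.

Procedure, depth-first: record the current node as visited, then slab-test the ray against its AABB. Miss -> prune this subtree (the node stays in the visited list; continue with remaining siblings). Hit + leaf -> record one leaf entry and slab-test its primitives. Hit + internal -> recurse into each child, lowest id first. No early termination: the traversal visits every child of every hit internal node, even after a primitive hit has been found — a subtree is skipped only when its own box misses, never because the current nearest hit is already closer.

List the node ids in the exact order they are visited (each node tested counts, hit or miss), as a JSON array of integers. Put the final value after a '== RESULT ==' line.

Traverse from the root:
N0 x:[20/3,21] y:[50/3,88/3] z:[4,49/2] -> hit [50/3,21], descend [1, 7, 10, 14]
  N1 x:[43/3,53/3] y:[50/3,70/3] z:[4,29/2] -> miss, prune
  N7 x:[22/3,41/3] y:[61/3,85/3] z:[4,35/2] -> miss, prune
  N10 x:[20/3,14] y:[21,88/3] z:[35/2,49/2] -> miss, prune
  N14 x:[46/3,21] y:[56/3,29] z:[27/2,47/2] -> hit [56/3,21], descend [3, 9]
    N3 x:[46/3,16] y:[21,29] z:[27/2,33/2] -> miss, prune
    N9 x:[58/3,21] y:[56/3,29] z:[21,47/2] -> hit [21,21] leaf, test {P3(miss), P12(miss)}

7 AABB tests over nodes [0, 1, 7, 10, 14, 3, 9]; 1 leaf entered; closest miss.

== RESULT ==
[0, 1, 7, 10, 14, 3, 9]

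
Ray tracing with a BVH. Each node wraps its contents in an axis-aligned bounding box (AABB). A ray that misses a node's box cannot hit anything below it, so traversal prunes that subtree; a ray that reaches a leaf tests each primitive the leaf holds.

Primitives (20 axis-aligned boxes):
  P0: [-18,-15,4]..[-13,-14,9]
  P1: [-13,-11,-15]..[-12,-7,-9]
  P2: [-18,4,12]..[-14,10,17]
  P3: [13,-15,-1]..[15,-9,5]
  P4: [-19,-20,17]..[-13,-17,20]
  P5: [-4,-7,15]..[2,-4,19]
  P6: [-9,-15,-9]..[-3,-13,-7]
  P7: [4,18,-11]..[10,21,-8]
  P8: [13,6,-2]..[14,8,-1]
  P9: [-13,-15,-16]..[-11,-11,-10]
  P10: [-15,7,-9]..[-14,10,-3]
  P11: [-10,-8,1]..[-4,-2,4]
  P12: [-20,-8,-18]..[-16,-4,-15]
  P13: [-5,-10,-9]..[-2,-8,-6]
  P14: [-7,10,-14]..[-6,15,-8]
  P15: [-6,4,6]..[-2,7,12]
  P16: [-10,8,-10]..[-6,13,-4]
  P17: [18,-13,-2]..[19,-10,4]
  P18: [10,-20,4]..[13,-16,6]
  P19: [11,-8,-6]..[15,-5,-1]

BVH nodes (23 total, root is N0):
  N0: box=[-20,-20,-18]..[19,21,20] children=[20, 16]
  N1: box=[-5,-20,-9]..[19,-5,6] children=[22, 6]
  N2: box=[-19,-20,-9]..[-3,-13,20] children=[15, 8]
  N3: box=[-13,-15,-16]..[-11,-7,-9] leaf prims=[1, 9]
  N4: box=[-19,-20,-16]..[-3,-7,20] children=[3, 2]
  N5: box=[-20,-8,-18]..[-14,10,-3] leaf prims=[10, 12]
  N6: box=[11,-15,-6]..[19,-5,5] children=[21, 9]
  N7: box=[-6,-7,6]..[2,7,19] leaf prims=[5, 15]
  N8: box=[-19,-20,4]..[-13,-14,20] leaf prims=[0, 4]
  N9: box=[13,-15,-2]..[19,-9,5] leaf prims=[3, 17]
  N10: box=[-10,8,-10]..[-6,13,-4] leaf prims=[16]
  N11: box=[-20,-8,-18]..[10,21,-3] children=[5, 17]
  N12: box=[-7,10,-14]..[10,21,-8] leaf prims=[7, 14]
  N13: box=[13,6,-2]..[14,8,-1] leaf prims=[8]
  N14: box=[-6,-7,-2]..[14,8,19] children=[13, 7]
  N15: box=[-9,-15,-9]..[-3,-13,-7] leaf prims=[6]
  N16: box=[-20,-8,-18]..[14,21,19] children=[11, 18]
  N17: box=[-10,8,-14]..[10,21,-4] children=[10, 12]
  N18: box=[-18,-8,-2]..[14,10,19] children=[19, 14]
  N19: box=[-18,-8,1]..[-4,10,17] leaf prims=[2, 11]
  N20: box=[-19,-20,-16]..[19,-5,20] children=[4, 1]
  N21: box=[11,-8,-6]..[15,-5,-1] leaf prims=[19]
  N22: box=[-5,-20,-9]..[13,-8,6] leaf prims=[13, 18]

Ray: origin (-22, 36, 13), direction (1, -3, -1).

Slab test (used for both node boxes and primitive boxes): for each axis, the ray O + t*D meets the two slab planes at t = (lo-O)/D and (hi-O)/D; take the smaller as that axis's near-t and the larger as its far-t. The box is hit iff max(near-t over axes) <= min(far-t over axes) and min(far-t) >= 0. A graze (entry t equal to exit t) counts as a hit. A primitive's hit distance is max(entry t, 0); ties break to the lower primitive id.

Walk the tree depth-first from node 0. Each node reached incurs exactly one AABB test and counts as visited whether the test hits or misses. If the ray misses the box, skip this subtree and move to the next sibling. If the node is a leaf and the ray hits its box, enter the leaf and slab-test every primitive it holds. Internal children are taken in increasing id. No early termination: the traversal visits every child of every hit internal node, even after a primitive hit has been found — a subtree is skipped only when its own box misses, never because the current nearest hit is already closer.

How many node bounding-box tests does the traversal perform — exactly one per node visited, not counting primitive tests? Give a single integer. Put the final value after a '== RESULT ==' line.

Traverse from the root:
N0 x:[2,41] y:[5,56/3] z:[-7,31] -> hit [5,56/3], descend [16, 20]
  N16 x:[2,36] y:[5,44/3] z:[-6,31] -> hit [5,44/3], descend [11, 18]
    N11 x:[2,32] y:[5,44/3] z:[16,31] -> miss, prune
    N18 x:[4,36] y:[26/3,44/3] z:[-6,15] -> hit [26/3,44/3], descend [14, 19]
      N14 x:[16,36] y:[28/3,43/3] z:[-6,15] -> miss, prune
      N19 x:[4,18] y:[26/3,44/3] z:[-4,12] -> hit [26/3,12] leaf, test {P2(miss), P11(miss)}
  N20 x:[3,41] y:[41/3,56/3] z:[-7,29] -> hit [41/3,56/3], descend [1, 4]
    N1 x:[17,41] y:[41/3,56/3] z:[7,22] -> hit [17,56/3], descend [6, 22]
      N6 x:[33,41] y:[41/3,17] z:[8,19] -> miss, prune
      N22 x:[17,35] y:[44/3,56/3] z:[7,22] -> hit [17,56/3] leaf, test {P13(miss), P18(miss)}
    N4 x:[3,19] y:[43/3,56/3] z:[-7,29] -> hit [43/3,56/3], descend [2, 3]
      N2 x:[3,19] y:[49/3,56/3] z:[-7,22] -> hit [49/3,56/3], descend [8, 15]
        N8 x:[3,9] y:[50/3,56/3] z:[-7,9] -> miss, prune
        N15 x:[13,19] y:[49/3,17] z:[20,22] -> miss, prune
      N3 x:[9,11] y:[43/3,17] z:[22,29] -> miss, prune

Summary -> nodes [0, 16, 11, 18, 14, 19, 20, 1, 6, 22, 4, 2, 8, 15, 3]; box-tests=15; leaf-entries=2; first=miss

== RESULT ==
15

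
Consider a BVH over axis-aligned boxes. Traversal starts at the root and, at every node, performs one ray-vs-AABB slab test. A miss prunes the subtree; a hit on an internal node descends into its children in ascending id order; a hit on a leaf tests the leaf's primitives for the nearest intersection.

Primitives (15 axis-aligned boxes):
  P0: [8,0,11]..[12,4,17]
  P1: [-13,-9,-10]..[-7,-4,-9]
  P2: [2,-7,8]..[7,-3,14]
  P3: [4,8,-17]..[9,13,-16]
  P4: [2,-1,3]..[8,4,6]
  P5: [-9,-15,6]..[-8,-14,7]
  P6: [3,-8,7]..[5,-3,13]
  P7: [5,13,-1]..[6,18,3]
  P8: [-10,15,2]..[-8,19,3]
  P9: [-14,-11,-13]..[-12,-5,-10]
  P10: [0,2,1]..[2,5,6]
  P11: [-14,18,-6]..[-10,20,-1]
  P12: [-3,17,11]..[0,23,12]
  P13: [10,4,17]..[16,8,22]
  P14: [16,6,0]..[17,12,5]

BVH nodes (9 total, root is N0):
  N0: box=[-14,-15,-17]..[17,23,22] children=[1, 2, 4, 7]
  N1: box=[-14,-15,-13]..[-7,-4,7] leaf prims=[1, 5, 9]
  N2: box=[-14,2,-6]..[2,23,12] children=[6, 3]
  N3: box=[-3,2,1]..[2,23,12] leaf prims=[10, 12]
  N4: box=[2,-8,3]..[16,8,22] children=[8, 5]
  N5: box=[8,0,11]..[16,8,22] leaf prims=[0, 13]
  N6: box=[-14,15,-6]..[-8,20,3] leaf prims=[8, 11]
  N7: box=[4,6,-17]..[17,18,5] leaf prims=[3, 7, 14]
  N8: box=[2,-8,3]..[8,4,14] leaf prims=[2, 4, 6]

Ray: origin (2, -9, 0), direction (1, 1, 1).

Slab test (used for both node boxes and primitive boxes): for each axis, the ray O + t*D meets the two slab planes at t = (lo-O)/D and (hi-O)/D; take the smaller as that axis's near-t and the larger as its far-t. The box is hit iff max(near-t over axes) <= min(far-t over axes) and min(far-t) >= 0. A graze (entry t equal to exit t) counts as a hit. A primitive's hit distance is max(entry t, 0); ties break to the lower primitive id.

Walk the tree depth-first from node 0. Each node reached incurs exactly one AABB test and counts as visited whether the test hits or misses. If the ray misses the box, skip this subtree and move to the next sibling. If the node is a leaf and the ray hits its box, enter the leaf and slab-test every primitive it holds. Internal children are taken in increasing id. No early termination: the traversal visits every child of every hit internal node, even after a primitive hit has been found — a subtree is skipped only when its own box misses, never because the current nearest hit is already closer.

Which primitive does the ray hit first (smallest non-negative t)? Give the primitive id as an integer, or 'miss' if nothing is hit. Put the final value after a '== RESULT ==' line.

Walk:
N0 x:[-16,15] y:[-6,32] z:[-17,22] -> hit [-6,15], descend [1, 2, 4, 7]
  N1 x:[-16,-9] y:[-6,5] z:[-13,7] -> miss, prune
  N2 x:[-16,0] y:[11,32] z:[-6,12] -> miss, prune
  N4 x:[0,14] y:[1,17] z:[3,22] -> hit [3,14], descend [5, 8]
    N5 x:[6,14] y:[9,17] z:[11,22] -> hit [11,14] leaf, test {P0(miss), P13(miss)}
    N8 x:[0,6] y:[1,13] z:[3,14] -> hit [3,6] leaf, test {P2(miss), P4(miss), P6(miss)}
  N7 x:[2,15] y:[15,27] z:[-17,5] -> miss, prune

Summary -> nodes [0, 1, 2, 4, 5, 8, 7]; box-tests=7; leaf-entries=2; first=miss

== RESULT ==
miss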